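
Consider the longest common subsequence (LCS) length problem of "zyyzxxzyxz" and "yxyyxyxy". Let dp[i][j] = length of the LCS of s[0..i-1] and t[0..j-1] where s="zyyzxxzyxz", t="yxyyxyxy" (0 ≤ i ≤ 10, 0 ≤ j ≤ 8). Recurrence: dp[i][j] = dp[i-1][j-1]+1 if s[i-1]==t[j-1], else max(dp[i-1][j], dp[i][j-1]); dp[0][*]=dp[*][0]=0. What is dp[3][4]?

2

   ''  y  x  y  y  x  y  x  y
''  0  0  0  0  0  0  0  0  0
 z  0  0  0  0  0  0  0  0  0
 y  0  1  1  1  1  1  1  1  1
 y  0  1  1  2  2  2  2  2  2
 z  0  1  1  2  2  2  2  2  2
 x  0  1  2  2  2  3  3  3  3
 x  0  1  2  2  2  3  3  4  4
 z  0  1  2  2  2  3  3  4  4
 y  0  1  2  3  3  3  4  4  5
 x  0  1  2  3  3  4  4  5  5
 z  0  1  2  3  3  4  4  5  5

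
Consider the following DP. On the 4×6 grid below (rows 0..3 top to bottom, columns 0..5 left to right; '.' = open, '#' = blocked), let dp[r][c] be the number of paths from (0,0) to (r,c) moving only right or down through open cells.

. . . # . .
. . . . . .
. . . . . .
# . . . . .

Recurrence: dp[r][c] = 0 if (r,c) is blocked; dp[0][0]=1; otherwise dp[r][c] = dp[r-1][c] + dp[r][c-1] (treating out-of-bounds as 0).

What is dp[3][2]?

r\c   0   1   2   3   4   5
  0   1   1   1   0   0   0
  1   1   2   3   3   3   3
  2   1   3   6   9  12  15
  3   0   3   9  18  30  45

9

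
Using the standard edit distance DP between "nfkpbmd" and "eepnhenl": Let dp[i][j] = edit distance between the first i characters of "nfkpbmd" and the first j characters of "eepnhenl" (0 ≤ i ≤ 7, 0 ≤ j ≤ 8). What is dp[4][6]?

6

   ''  e  e  p  n  h  e  n  l
''  0  1  2  3  4  5  6  7  8
 n  1  1  2  3  3  4  5  6  7
 f  2  2  2  3  4  4  5  6  7
 k  3  3  3  3  4  5  5  6  7
 p  4  4  4  3  4  5  6  6  7
 b  5  5  5  4  4  5  6  7  7
 m  6  6  6  5  5  5  6  7  8
 d  7  7  7  6  6  6  6  7  8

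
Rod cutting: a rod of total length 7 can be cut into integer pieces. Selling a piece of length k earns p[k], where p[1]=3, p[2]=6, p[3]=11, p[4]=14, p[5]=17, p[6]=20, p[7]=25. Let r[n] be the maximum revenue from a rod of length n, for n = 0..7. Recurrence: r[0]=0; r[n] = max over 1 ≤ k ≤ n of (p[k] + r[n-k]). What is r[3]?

11

   n    0    1    2    3    4    5    6    7
r[n]    0    3    6   11   14   17   22   25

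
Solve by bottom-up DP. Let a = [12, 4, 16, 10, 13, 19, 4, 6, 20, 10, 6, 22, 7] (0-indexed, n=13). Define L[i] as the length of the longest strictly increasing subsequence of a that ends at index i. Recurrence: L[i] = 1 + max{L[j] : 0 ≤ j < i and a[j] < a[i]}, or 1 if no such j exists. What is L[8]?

   i    0    1    2    3    4    5    6    7    8    9   10   11   12
a[i]   12    4   16   10   13   19    4    6   20   10    6   22    7
L[i]    1    1    2    2    3    4    1    2    5    3    2    6    3

5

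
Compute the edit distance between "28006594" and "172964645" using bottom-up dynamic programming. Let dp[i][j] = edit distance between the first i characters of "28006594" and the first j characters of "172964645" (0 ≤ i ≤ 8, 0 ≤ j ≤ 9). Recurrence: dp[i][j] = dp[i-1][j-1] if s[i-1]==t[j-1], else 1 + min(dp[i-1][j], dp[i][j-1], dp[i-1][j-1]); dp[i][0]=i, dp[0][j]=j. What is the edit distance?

   ''  1  7  2  9  6  4  6  4  5
''  0  1  2  3  4  5  6  7  8  9
 2  1  1  2  2  3  4  5  6  7  8
 8  2  2  2  3  3  4  5  6  7  8
 0  3  3  3  3  4  4  5  6  7  8
 0  4  4  4  4  4  5  5  6  7  8
 6  5  5  5  5  5  4  5  5  6  7
 5  6  6  6  6  6  5  5  6  6  6
 9  7  7  7  7  6  6  6  6  7  7
 4  8  8  8  8  7  7  6  7  6  7

7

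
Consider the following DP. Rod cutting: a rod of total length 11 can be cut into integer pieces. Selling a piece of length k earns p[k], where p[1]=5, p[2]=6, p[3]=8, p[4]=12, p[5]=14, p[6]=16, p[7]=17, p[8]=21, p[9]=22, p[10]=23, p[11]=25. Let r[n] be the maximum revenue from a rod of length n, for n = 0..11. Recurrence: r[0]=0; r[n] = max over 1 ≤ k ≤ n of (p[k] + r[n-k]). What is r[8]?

   n    0    1    2    3    4    5    6    7    8    9   10   11
r[n]    0    5   10   15   20   25   30   35   40   45   50   55

40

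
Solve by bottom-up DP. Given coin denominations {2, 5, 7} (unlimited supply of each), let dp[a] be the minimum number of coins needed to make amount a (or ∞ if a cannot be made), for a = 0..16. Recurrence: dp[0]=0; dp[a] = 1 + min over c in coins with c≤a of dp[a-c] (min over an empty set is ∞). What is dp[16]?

3

 a  0  1  2  3  4  5  6  7  8  9 10 11 12 13 14 15 16
dp  0  -  1  -  2  1  3  1  4  2  2  3  2  4  2  3  3
(- denotes ∞ / unreachable)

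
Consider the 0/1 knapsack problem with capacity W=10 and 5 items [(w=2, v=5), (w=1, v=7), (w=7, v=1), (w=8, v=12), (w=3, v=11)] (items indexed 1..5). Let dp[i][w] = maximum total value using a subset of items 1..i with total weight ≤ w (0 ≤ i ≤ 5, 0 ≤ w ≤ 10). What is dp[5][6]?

i\w   0   1   2   3   4   5   6   7   8   9  10
  0   0   0   0   0   0   0   0   0   0   0   0
  1   0   0   5   5   5   5   5   5   5   5   5
  2   0   7   7  12  12  12  12  12  12  12  12
  3   0   7   7  12  12  12  12  12  12  12  13
  4   0   7   7  12  12  12  12  12  12  19  19
  5   0   7   7  12  18  18  23  23  23  23  23

23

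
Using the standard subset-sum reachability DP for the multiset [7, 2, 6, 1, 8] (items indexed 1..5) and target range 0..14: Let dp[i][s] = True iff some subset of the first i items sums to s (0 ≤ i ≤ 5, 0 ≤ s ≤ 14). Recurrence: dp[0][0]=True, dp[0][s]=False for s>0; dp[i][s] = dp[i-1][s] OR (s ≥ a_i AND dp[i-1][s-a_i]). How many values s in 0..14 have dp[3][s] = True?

7

i\s   0   1   2   3   4   5   6   7   8   9  10  11  12  13  14
  0   T   F   F   F   F   F   F   F   F   F   F   F   F   F   F
  1   T   F   F   F   F   F   F   T   F   F   F   F   F   F   F
  2   T   F   T   F   F   F   F   T   F   T   F   F   F   F   F
  3   T   F   T   F   F   F   T   T   T   T   F   F   F   T   F
  4   T   T   T   T   F   F   T   T   T   T   T   F   F   T   T
  5   T   T   T   T   F   F   T   T   T   T   T   T   F   T   T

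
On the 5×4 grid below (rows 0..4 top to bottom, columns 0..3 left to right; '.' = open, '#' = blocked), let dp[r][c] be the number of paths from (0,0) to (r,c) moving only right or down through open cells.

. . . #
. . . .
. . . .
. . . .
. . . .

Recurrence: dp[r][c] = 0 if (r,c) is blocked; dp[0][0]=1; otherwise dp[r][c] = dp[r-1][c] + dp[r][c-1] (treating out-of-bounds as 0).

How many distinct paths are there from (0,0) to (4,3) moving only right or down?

r\c   0   1   2   3
  0   1   1   1   0
  1   1   2   3   3
  2   1   3   6   9
  3   1   4  10  19
  4   1   5  15  34

34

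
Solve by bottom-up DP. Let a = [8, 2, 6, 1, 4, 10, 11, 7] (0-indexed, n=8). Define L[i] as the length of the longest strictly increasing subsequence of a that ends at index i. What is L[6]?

   i    0    1    2    3    4    5    6    7
a[i]    8    2    6    1    4   10   11    7
L[i]    1    1    2    1    2    3    4    3

4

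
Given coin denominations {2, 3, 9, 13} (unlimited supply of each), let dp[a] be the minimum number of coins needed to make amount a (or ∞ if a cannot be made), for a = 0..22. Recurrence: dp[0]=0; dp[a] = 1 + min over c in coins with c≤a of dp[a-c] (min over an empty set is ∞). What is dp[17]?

 a  0  1  2  3  4  5  6  7  8  9 10 11 12 13 14 15 16 17 18 19 20 21 22
dp  0  -  1  1  2  2  2  3  3  1  4  2  2  1  3  2  2  3  2  3  3  3  2
(- denotes ∞ / unreachable)

3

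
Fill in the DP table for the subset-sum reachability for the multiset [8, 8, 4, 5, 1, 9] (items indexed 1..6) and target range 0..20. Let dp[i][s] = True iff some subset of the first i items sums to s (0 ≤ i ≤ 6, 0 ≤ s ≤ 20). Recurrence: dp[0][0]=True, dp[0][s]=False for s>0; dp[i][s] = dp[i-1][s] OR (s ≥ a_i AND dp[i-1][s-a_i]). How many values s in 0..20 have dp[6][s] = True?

i\s   0   1   2   3   4   5   6   7   8   9  10  11  12  13  14  15  16  17  18  19  20
  0   T   F   F   F   F   F   F   F   F   F   F   F   F   F   F   F   F   F   F   F   F
  1   T   F   F   F   F   F   F   F   T   F   F   F   F   F   F   F   F   F   F   F   F
  2   T   F   F   F   F   F   F   F   T   F   F   F   F   F   F   F   T   F   F   F   F
  3   T   F   F   F   T   F   F   F   T   F   F   F   T   F   F   F   T   F   F   F   T
  4   T   F   F   F   T   T   F   F   T   T   F   F   T   T   F   F   T   T   F   F   T
  5   T   T   F   F   T   T   T   F   T   T   T   F   T   T   T   F   T   T   T   F   T
  6   T   T   F   F   T   T   T   F   T   T   T   F   T   T   T   T   T   T   T   T   T

17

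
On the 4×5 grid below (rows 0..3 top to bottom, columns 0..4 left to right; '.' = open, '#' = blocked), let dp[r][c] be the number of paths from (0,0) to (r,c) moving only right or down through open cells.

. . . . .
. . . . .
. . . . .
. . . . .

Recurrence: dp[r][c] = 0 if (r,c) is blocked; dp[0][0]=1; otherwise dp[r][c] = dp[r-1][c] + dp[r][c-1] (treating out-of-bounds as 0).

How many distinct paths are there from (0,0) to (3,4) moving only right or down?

35

r\c   0   1   2   3   4
  0   1   1   1   1   1
  1   1   2   3   4   5
  2   1   3   6  10  15
  3   1   4  10  20  35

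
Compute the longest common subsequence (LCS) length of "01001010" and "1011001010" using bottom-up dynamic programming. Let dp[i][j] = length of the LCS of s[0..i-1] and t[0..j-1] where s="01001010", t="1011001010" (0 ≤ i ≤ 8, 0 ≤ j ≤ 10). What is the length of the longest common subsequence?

   ''  1  0  1  1  0  0  1  0  1  0
''  0  0  0  0  0  0  0  0  0  0  0
 0  0  0  1  1  1  1  1  1  1  1  1
 1  0  1  1  2  2  2  2  2  2  2  2
 0  0  1  2  2  2  3  3  3  3  3  3
 0  0  1  2  2  2  3  4  4  4  4  4
 1  0  1  2  3  3  3  4  5  5  5  5
 0  0  1  2  3  3  4  4  5  6  6  6
 1  0  1  2  3  4  4  4  5  6  7  7
 0  0  1  2  3  4  5  5  5  6  7  8

8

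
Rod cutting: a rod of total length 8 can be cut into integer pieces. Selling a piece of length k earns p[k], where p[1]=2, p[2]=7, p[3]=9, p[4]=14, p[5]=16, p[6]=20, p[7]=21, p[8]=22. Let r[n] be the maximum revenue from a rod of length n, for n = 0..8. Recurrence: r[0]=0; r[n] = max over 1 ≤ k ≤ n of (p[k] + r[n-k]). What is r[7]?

   n    0    1    2    3    4    5    6    7    8
r[n]    0    2    7    9   14   16   21   23   28

23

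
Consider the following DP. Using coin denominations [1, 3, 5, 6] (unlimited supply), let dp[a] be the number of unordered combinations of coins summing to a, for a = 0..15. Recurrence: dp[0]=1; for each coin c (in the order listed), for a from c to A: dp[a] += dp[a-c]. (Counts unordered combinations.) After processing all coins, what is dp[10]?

after  coin     0     1     2     3     4     5     6     7     8     9    10    11    12    13    14    15
          1     1     1     1     1     1     1     1     1     1     1     1     1     1     1     1     1
          3     1     1     1     2     2     2     3     3     3     4     4     4     5     5     5     6
          5     1     1     1     2     2     3     4     4     5     6     7     8     9    10    11    13
          6     1     1     1     2     2     3     5     5     6     8     9    11    14    15    17    21

9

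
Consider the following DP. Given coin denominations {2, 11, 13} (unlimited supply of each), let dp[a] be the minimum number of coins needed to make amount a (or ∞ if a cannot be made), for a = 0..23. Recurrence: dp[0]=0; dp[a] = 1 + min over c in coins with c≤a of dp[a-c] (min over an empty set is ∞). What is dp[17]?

3

 a  0  1  2  3  4  5  6  7  8  9 10 11 12 13 14 15 16 17 18 19 20 21 22 23
dp  0  -  1  -  2  -  3  -  4  -  5  1  6  1  7  2  8  3  9  4 10  5  2  6
(- denotes ∞ / unreachable)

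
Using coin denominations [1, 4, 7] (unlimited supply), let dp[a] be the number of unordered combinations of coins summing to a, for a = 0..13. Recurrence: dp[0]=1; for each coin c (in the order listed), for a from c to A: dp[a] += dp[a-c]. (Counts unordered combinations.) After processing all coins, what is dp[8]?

4

after  coin     0     1     2     3     4     5     6     7     8     9    10    11    12    13
          1     1     1     1     1     1     1     1     1     1     1     1     1     1     1
          4     1     1     1     1     2     2     2     2     3     3     3     3     4     4
          7     1     1     1     1     2     2     2     3     4     4     4     5     6     6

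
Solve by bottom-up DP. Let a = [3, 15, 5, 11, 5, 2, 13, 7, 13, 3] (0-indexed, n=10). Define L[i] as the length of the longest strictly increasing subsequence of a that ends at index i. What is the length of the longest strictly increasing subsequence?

   i    0    1    2    3    4    5    6    7    8    9
a[i]    3   15    5   11    5    2   13    7   13    3
L[i]    1    2    2    3    2    1    4    3    4    2

4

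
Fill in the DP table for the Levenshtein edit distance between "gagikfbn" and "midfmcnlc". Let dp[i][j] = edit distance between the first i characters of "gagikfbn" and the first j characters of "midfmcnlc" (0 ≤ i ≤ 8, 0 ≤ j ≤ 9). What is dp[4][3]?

   ''  m  i  d  f  m  c  n  l  c
''  0  1  2  3  4  5  6  7  8  9
 g  1  1  2  3  4  5  6  7  8  9
 a  2  2  2  3  4  5  6  7  8  9
 g  3  3  3  3  4  5  6  7  8  9
 i  4  4  3  4  4  5  6  7  8  9
 k  5  5  4  4  5  5  6  7  8  9
 f  6  6  5  5  4  5  6  7  8  9
 b  7  7  6  6  5  5  6  7  8  9
 n  8  8  7  7  6  6  6  6  7  8

4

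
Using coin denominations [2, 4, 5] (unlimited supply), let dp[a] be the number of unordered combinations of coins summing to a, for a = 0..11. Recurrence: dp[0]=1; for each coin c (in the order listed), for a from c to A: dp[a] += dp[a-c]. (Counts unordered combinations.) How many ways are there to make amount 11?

after  coin     0     1     2     3     4     5     6     7     8     9    10    11
          2     1     0     1     0     1     0     1     0     1     0     1     0
          4     1     0     1     0     2     0     2     0     3     0     3     0
          5     1     0     1     0     2     1     2     1     3     2     4     2

2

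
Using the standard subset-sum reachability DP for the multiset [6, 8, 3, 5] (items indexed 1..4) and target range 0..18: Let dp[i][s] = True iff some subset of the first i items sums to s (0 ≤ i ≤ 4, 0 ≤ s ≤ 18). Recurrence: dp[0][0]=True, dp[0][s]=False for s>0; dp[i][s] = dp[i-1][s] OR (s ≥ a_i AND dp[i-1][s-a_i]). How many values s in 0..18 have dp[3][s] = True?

8

i\s   0   1   2   3   4   5   6   7   8   9  10  11  12  13  14  15  16  17  18
  0   T   F   F   F   F   F   F   F   F   F   F   F   F   F   F   F   F   F   F
  1   T   F   F   F   F   F   T   F   F   F   F   F   F   F   F   F   F   F   F
  2   T   F   F   F   F   F   T   F   T   F   F   F   F   F   T   F   F   F   F
  3   T   F   F   T   F   F   T   F   T   T   F   T   F   F   T   F   F   T   F
  4   T   F   F   T   F   T   T   F   T   T   F   T   F   T   T   F   T   T   F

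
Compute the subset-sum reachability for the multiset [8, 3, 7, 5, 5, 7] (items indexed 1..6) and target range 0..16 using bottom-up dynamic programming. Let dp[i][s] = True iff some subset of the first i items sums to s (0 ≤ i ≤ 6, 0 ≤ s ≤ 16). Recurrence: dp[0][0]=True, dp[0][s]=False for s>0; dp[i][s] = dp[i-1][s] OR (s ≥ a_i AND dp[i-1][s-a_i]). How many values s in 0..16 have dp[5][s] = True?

i\s   0   1   2   3   4   5   6   7   8   9  10  11  12  13  14  15  16
  0   T   F   F   F   F   F   F   F   F   F   F   F   F   F   F   F   F
  1   T   F   F   F   F   F   F   F   T   F   F   F   F   F   F   F   F
  2   T   F   F   T   F   F   F   F   T   F   F   T   F   F   F   F   F
  3   T   F   F   T   F   F   F   T   T   F   T   T   F   F   F   T   F
  4   T   F   F   T   F   T   F   T   T   F   T   T   T   T   F   T   T
  5   T   F   F   T   F   T   F   T   T   F   T   T   T   T   F   T   T
  6   T   F   F   T   F   T   F   T   T   F   T   T   T   T   T   T   T

11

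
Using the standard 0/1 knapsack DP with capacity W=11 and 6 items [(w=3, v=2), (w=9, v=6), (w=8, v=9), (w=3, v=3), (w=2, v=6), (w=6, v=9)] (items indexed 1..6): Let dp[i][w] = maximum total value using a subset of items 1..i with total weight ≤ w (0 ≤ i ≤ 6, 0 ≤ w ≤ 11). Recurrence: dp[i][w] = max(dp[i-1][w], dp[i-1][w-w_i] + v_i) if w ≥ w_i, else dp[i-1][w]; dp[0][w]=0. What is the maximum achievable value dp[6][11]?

i\w   0   1   2   3   4   5   6   7   8   9  10  11
  0   0   0   0   0   0   0   0   0   0   0   0   0
  1   0   0   0   2   2   2   2   2   2   2   2   2
  2   0   0   0   2   2   2   2   2   2   6   6   6
  3   0   0   0   2   2   2   2   2   9   9   9  11
  4   0   0   0   3   3   3   5   5   9   9   9  12
  5   0   0   6   6   6   9   9   9  11  11  15  15
  6   0   0   6   6   6   9   9   9  15  15  15  18

18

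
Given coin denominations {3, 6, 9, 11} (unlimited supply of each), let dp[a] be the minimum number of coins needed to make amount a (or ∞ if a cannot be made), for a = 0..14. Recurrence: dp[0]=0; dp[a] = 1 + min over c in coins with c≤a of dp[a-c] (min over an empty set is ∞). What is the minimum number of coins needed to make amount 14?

 a  0  1  2  3  4  5  6  7  8  9 10 11 12 13 14
dp  0  -  -  1  -  -  1  -  -  1  -  1  2  -  2
(- denotes ∞ / unreachable)

2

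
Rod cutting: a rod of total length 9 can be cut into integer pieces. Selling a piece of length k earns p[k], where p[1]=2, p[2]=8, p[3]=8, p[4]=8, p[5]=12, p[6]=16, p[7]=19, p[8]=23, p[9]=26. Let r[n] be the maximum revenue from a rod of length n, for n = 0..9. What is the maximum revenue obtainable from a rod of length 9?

   n    0    1    2    3    4    5    6    7    8    9
r[n]    0    2    8   10   16   18   24   26   32   34

34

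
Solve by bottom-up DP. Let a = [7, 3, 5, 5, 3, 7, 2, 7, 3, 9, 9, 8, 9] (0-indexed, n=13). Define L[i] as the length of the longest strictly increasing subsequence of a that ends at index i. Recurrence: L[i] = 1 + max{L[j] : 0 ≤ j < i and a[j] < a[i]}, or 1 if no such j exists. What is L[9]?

   i    0    1    2    3    4    5    6    7    8    9   10   11   12
a[i]    7    3    5    5    3    7    2    7    3    9    9    8    9
L[i]    1    1    2    2    1    3    1    3    2    4    4    4    5

4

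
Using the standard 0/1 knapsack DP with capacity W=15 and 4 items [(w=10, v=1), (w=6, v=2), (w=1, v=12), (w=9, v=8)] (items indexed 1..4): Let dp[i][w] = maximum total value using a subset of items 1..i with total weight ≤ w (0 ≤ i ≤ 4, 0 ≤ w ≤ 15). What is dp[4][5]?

12

i\w   0   1   2   3   4   5   6   7   8   9  10  11  12  13  14  15
  0   0   0   0   0   0   0   0   0   0   0   0   0   0   0   0   0
  1   0   0   0   0   0   0   0   0   0   0   1   1   1   1   1   1
  2   0   0   0   0   0   0   2   2   2   2   2   2   2   2   2   2
  3   0  12  12  12  12  12  12  14  14  14  14  14  14  14  14  14
  4   0  12  12  12  12  12  12  14  14  14  20  20  20  20  20  20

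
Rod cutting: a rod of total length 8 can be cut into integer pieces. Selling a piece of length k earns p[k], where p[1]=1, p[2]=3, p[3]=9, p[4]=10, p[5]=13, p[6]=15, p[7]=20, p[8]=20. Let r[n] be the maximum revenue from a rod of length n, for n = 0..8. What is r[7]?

20

   n    0    1    2    3    4    5    6    7    8
r[n]    0    1    3    9   10   13   18   20   22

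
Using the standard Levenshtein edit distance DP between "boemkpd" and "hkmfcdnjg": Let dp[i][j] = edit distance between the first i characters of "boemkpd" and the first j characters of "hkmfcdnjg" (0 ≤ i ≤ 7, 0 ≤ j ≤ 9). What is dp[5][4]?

   ''  h  k  m  f  c  d  n  j  g
''  0  1  2  3  4  5  6  7  8  9
 b  1  1  2  3  4  5  6  7  8  9
 o  2  2  2  3  4  5  6  7  8  9
 e  3  3  3  3  4  5  6  7  8  9
 m  4  4  4  3  4  5  6  7  8  9
 k  5  5  4  4  4  5  6  7  8  9
 p  6  6  5  5  5  5  6  7  8  9
 d  7  7  6  6  6  6  5  6  7  8

4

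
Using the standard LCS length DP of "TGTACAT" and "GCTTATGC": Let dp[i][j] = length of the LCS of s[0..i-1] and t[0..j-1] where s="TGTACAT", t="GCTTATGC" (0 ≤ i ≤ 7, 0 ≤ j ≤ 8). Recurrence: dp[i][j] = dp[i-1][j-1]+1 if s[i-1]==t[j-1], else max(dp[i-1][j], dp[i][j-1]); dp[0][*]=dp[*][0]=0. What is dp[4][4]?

   ''  G  C  T  T  A  T  G  C
''  0  0  0  0  0  0  0  0  0
 T  0  0  0  1  1  1  1  1  1
 G  0  1  1  1  1  1  1  2  2
 T  0  1  1  2  2  2  2  2  2
 A  0  1  1  2  2  3  3  3  3
 C  0  1  2  2  2  3  3  3  4
 A  0  1  2  2  2  3  3  3  4
 T  0  1  2  3  3  3  4  4  4

2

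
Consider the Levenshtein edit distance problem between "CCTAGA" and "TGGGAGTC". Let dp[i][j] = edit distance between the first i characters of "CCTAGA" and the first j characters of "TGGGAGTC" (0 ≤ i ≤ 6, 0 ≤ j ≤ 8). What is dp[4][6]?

5

   ''  T  G  G  G  A  G  T  C
''  0  1  2  3  4  5  6  7  8
 C  1  1  2  3  4  5  6  7  7
 C  2  2  2  3  4  5  6  7  7
 T  3  2  3  3  4  5  6  6  7
 A  4  3  3  4  4  4  5  6  7
 G  5  4  3  3  4  5  4  5  6
 A  6  5  4  4  4  4  5  5  6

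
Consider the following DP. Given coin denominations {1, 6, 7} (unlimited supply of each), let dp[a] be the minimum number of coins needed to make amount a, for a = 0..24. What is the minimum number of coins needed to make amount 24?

 a  0  1  2  3  4  5  6  7  8  9 10 11 12 13 14 15 16 17 18 19 20 21 22 23 24
dp  0  1  2  3  4  5  1  1  2  3  4  5  2  2  2  3  4  5  3  3  3  3  4  5  4

4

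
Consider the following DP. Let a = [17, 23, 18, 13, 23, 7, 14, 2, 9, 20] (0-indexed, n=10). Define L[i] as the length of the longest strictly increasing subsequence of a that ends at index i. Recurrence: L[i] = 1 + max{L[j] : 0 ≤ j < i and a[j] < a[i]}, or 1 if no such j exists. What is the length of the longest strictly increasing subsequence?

   i    0    1    2    3    4    5    6    7    8    9
a[i]   17   23   18   13   23    7   14    2    9   20
L[i]    1    2    2    1    3    1    2    1    2    3

3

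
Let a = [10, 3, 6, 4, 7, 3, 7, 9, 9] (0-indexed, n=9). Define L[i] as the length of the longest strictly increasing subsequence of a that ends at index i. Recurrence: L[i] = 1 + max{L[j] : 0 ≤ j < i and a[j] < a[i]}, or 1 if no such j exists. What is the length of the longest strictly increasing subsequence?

   i    0    1    2    3    4    5    6    7    8
a[i]   10    3    6    4    7    3    7    9    9
L[i]    1    1    2    2    3    1    3    4    4

4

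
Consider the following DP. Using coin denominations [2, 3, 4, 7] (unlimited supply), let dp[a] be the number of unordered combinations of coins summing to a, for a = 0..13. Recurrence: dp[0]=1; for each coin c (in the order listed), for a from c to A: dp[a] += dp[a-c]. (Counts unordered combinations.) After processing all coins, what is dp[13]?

after  coin     0     1     2     3     4     5     6     7     8     9    10    11    12    13
          2     1     0     1     0     1     0     1     0     1     0     1     0     1     0
          3     1     0     1     1     1     1     2     1     2     2     2     2     3     2
          4     1     0     1     1     2     1     3     2     4     3     5     4     7     5
          7     1     0     1     1     2     1     3     3     4     4     6     6     8     8

8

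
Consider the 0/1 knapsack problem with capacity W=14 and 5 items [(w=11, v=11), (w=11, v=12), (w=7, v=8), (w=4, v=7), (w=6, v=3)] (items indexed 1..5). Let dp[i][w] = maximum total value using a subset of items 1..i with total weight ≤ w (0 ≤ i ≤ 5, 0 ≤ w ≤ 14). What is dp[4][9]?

i\w   0   1   2   3   4   5   6   7   8   9  10  11  12  13  14
  0   0   0   0   0   0   0   0   0   0   0   0   0   0   0   0
  1   0   0   0   0   0   0   0   0   0   0   0  11  11  11  11
  2   0   0   0   0   0   0   0   0   0   0   0  12  12  12  12
  3   0   0   0   0   0   0   0   8   8   8   8  12  12  12  12
  4   0   0   0   0   7   7   7   8   8   8   8  15  15  15  15
  5   0   0   0   0   7   7   7   8   8   8  10  15  15  15  15

8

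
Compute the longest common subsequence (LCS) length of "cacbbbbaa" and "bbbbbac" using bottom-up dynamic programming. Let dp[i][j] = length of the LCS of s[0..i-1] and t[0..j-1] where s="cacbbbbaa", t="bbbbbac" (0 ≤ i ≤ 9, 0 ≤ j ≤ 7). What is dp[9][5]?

4

   ''  b  b  b  b  b  a  c
''  0  0  0  0  0  0  0  0
 c  0  0  0  0  0  0  0  1
 a  0  0  0  0  0  0  1  1
 c  0  0  0  0  0  0  1  2
 b  0  1  1  1  1  1  1  2
 b  0  1  2  2  2  2  2  2
 b  0  1  2  3  3  3  3  3
 b  0  1  2  3  4  4  4  4
 a  0  1  2  3  4  4  5  5
 a  0  1  2  3  4  4  5  5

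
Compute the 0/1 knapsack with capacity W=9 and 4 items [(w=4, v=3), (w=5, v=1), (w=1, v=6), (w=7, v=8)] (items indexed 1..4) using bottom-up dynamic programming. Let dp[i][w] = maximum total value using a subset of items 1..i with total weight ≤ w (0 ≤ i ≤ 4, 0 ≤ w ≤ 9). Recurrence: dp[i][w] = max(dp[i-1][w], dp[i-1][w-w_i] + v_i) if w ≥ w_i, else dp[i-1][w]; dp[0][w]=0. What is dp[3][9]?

9

i\w   0   1   2   3   4   5   6   7   8   9
  0   0   0   0   0   0   0   0   0   0   0
  1   0   0   0   0   3   3   3   3   3   3
  2   0   0   0   0   3   3   3   3   3   4
  3   0   6   6   6   6   9   9   9   9   9
  4   0   6   6   6   6   9   9   9  14  14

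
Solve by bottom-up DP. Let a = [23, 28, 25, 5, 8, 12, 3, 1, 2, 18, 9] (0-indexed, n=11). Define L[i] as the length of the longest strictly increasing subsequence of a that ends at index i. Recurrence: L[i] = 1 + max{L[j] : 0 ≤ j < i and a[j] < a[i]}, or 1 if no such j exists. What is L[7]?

   i    0    1    2    3    4    5    6    7    8    9   10
a[i]   23   28   25    5    8   12    3    1    2   18    9
L[i]    1    2    2    1    2    3    1    1    2    4    3

1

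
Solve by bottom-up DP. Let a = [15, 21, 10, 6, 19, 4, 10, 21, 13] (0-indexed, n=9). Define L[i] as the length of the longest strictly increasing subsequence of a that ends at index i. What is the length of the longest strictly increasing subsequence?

   i    0    1    2    3    4    5    6    7    8
a[i]   15   21   10    6   19    4   10   21   13
L[i]    1    2    1    1    2    1    2    3    3

3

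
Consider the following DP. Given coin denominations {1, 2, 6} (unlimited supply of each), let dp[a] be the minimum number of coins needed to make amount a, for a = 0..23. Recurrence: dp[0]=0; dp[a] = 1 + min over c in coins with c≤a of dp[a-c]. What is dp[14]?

3

 a  0  1  2  3  4  5  6  7  8  9 10 11 12 13 14 15 16 17 18 19 20 21 22 23
dp  0  1  1  2  2  3  1  2  2  3  3  4  2  3  3  4  4  5  3  4  4  5  5  6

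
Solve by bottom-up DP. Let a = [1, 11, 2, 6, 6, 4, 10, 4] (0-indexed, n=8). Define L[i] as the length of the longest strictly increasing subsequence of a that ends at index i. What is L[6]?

4

   i    0    1    2    3    4    5    6    7
a[i]    1   11    2    6    6    4   10    4
L[i]    1    2    2    3    3    3    4    3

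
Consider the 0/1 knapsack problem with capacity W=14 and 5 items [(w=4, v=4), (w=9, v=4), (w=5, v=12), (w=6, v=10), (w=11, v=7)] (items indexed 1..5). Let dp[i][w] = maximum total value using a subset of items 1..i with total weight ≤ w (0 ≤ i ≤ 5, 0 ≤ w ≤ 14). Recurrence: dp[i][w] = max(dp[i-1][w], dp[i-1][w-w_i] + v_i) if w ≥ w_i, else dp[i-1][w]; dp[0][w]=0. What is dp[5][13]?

i\w   0   1   2   3   4   5   6   7   8   9  10  11  12  13  14
  0   0   0   0   0   0   0   0   0   0   0   0   0   0   0   0
  1   0   0   0   0   4   4   4   4   4   4   4   4   4   4   4
  2   0   0   0   0   4   4   4   4   4   4   4   4   4   8   8
  3   0   0   0   0   4  12  12  12  12  16  16  16  16  16  16
  4   0   0   0   0   4  12  12  12  12  16  16  22  22  22  22
  5   0   0   0   0   4  12  12  12  12  16  16  22  22  22  22

22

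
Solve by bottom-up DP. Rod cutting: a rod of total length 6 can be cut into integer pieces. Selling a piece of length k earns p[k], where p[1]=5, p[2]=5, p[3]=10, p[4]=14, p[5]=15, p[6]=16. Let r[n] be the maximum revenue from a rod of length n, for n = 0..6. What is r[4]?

   n    0    1    2    3    4    5    6
r[n]    0    5   10   15   20   25   30

20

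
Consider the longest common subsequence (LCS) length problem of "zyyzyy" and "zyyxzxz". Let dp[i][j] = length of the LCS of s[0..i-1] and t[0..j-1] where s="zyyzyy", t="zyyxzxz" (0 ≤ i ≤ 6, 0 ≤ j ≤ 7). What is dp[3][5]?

   ''  z  y  y  x  z  x  z
''  0  0  0  0  0  0  0  0
 z  0  1  1  1  1  1  1  1
 y  0  1  2  2  2  2  2  2
 y  0  1  2  3  3  3  3  3
 z  0  1  2  3  3  4  4  4
 y  0  1  2  3  3  4  4  4
 y  0  1  2  3  3  4  4  4

3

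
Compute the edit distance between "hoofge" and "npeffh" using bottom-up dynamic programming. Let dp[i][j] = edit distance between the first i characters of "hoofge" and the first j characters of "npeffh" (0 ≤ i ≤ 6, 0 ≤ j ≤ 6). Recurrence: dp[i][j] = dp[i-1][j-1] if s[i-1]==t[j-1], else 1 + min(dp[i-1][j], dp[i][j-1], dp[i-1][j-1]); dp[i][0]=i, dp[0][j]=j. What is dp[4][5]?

4

   ''  n  p  e  f  f  h
''  0  1  2  3  4  5  6
 h  1  1  2  3  4  5  5
 o  2  2  2  3  4  5  6
 o  3  3  3  3  4  5  6
 f  4  4  4  4  3  4  5
 g  5  5  5  5  4  4  5
 e  6  6  6  5  5  5  5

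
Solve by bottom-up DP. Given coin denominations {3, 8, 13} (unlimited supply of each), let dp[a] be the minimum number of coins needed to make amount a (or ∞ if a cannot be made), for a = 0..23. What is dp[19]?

3

 a  0  1  2  3  4  5  6  7  8  9 10 11 12 13 14 15 16 17 18 19 20 21 22 23
dp  0  -  -  1  -  -  2  -  1  3  -  2  4  1  3  5  2  4  6  3  5  2  4  6
(- denotes ∞ / unreachable)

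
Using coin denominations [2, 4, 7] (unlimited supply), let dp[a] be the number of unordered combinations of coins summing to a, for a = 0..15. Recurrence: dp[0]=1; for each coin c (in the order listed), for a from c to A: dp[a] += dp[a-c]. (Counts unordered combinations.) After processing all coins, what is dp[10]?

3

after  coin     0     1     2     3     4     5     6     7     8     9    10    11    12    13    14    15
          2     1     0     1     0     1     0     1     0     1     0     1     0     1     0     1     0
          4     1     0     1     0     2     0     2     0     3     0     3     0     4     0     4     0
          7     1     0     1     0     2     0     2     1     3     1     3     2     4     2     5     3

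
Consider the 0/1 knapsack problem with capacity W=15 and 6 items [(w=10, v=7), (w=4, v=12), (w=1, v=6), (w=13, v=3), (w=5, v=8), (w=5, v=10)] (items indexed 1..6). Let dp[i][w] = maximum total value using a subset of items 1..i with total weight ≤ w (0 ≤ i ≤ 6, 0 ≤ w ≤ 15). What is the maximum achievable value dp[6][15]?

36

i\w   0   1   2   3   4   5   6   7   8   9  10  11  12  13  14  15
  0   0   0   0   0   0   0   0   0   0   0   0   0   0   0   0   0
  1   0   0   0   0   0   0   0   0   0   0   7   7   7   7   7   7
  2   0   0   0   0  12  12  12  12  12  12  12  12  12  12  19  19
  3   0   6   6   6  12  18  18  18  18  18  18  18  18  18  19  25
  4   0   6   6   6  12  18  18  18  18  18  18  18  18  18  19  25
  5   0   6   6   6  12  18  18  18  18  20  26  26  26  26  26  26
  6   0   6   6   6  12  18  18  18  18  22  28  28  28  28  30  36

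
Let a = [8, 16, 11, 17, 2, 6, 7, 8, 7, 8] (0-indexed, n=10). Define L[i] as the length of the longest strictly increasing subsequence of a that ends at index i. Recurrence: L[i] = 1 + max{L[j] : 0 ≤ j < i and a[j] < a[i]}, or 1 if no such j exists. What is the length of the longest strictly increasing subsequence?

4

   i    0    1    2    3    4    5    6    7    8    9
a[i]    8   16   11   17    2    6    7    8    7    8
L[i]    1    2    2    3    1    2    3    4    3    4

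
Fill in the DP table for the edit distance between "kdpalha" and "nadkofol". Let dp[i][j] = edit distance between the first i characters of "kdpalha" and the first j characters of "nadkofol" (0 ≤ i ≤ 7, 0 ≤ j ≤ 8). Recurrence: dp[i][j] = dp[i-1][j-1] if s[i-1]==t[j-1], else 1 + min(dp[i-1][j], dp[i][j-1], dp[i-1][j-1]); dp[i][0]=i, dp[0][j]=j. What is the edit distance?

7

   ''  n  a  d  k  o  f  o  l
''  0  1  2  3  4  5  6  7  8
 k  1  1  2  3  3  4  5  6  7
 d  2  2  2  2  3  4  5  6  7
 p  3  3  3  3  3  4  5  6  7
 a  4  4  3  4  4  4  5  6  7
 l  5  5  4  4  5  5  5  6  6
 h  6  6  5  5  5  6  6  6  7
 a  7  7  6  6  6  6  7  7  7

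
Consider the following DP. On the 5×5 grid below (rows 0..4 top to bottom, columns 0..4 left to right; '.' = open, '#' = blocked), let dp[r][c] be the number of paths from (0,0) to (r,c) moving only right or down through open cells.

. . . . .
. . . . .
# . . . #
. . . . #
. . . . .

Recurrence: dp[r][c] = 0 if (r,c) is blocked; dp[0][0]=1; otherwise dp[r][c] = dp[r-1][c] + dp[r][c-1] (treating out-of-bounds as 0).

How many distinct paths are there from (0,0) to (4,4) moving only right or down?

r\c   0   1   2   3   4
  0   1   1   1   1   1
  1   1   2   3   4   5
  2   0   2   5   9   0
  3   0   2   7  16   0
  4   0   2   9  25  25

25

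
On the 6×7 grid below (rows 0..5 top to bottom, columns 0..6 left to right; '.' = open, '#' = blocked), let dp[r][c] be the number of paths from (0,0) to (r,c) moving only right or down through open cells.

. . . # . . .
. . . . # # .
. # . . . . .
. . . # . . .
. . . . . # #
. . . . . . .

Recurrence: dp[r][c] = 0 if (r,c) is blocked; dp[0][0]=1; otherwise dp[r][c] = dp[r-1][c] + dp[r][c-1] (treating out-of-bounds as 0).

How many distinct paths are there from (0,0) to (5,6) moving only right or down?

r\c   0   1   2   3   4   5   6
  0   1   1   1   0   0   0   0
  1   1   2   3   3   0   0   0
  2   1   0   3   6   6   6   6
  3   1   1   4   0   6  12  18
  4   1   2   6   6  12   0   0
  5   1   3   9  15  27  27  27

27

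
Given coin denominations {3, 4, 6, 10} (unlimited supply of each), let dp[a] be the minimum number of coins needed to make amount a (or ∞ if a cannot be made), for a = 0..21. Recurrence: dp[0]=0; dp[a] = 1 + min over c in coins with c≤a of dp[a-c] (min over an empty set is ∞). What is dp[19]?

3

 a  0  1  2  3  4  5  6  7  8  9 10 11 12 13 14 15 16 17 18 19 20 21
dp  0  -  -  1  1  -  1  2  2  2  1  3  2  2  2  3  2  3  3  3  2  4
(- denotes ∞ / unreachable)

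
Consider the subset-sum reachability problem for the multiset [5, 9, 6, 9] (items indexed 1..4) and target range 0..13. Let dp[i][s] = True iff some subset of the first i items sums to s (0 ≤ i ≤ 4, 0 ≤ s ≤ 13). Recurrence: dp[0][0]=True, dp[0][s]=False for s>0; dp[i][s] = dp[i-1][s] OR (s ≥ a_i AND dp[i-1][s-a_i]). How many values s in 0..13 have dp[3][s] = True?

i\s   0   1   2   3   4   5   6   7   8   9  10  11  12  13
  0   T   F   F   F   F   F   F   F   F   F   F   F   F   F
  1   T   F   F   F   F   T   F   F   F   F   F   F   F   F
  2   T   F   F   F   F   T   F   F   F   T   F   F   F   F
  3   T   F   F   F   F   T   T   F   F   T   F   T   F   F
  4   T   F   F   F   F   T   T   F   F   T   F   T   F   F

5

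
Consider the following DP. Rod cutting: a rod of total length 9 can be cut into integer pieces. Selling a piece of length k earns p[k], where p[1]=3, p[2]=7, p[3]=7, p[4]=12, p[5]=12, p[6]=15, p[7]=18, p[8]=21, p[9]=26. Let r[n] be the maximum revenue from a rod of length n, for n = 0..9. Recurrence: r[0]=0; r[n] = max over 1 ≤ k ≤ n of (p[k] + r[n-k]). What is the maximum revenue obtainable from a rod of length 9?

   n    0    1    2    3    4    5    6    7    8    9
r[n]    0    3    7   10   14   17   21   24   28   31

31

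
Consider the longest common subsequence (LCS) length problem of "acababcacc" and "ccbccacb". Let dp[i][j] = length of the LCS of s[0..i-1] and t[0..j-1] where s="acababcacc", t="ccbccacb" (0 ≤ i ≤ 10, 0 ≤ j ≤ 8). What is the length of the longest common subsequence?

5

   ''  c  c  b  c  c  a  c  b
''  0  0  0  0  0  0  0  0  0
 a  0  0  0  0  0  0  1  1  1
 c  0  1  1  1  1  1  1  2  2
 a  0  1  1  1  1  1  2  2  2
 b  0  1  1  2  2  2  2  2  3
 a  0  1  1  2  2  2  3  3  3
 b  0  1  1  2  2  2  3  3  4
 c  0  1  2  2  3  3  3  4  4
 a  0  1  2  2  3  3  4  4  4
 c  0  1  2  2  3  4  4  5  5
 c  0  1  2  2  3  4  4  5  5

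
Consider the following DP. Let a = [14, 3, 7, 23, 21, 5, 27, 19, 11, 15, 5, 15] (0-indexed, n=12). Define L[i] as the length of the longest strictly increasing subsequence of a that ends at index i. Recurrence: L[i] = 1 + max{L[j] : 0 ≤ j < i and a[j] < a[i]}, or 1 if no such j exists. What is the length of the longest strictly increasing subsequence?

   i    0    1    2    3    4    5    6    7    8    9   10   11
a[i]   14    3    7   23   21    5   27   19   11   15    5   15
L[i]    1    1    2    3    3    2    4    3    3    4    2    4

4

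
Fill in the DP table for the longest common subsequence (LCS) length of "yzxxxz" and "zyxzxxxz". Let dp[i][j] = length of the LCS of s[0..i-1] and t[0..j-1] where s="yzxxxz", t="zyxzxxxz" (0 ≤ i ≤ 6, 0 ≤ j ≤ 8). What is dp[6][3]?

2

   ''  z  y  x  z  x  x  x  z
''  0  0  0  0  0  0  0  0  0
 y  0  0  1  1  1  1  1  1  1
 z  0  1  1  1  2  2  2  2  2
 x  0  1  1  2  2  3  3  3  3
 x  0  1  1  2  2  3  4  4  4
 x  0  1  1  2  2  3  4  5  5
 z  0  1  1  2  3  3  4  5  6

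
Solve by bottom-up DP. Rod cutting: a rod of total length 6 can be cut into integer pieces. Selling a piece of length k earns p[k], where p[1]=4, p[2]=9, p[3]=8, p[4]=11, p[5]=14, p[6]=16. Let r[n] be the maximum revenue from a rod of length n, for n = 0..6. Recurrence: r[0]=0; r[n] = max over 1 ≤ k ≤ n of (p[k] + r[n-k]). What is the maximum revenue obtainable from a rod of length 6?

   n    0    1    2    3    4    5    6
r[n]    0    4    9   13   18   22   27

27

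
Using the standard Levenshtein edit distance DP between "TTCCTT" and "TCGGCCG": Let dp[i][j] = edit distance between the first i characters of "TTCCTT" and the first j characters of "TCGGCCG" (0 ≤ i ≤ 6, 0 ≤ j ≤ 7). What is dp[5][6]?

   ''  T  C  G  G  C  C  G
''  0  1  2  3  4  5  6  7
 T  1  0  1  2  3  4  5  6
 T  2  1  1  2  3  4  5  6
 C  3  2  1  2  3  3  4  5
 C  4  3  2  2  3  3  3  4
 T  5  4  3  3  3  4  4  4
 T  6  5  4  4  4  4  5  5

4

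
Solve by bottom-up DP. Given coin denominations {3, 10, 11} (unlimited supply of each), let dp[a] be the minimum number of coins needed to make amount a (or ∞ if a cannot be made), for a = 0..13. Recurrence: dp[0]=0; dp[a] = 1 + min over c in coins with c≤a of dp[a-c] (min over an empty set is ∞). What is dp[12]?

 a  0  1  2  3  4  5  6  7  8  9 10 11 12 13
dp  0  -  -  1  -  -  2  -  -  3  1  1  4  2
(- denotes ∞ / unreachable)

4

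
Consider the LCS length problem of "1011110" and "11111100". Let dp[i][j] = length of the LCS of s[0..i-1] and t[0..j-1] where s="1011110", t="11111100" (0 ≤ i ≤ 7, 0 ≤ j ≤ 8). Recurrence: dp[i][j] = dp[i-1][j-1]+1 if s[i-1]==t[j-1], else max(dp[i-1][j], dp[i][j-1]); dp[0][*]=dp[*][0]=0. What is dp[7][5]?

5

   ''  1  1  1  1  1  1  0  0
''  0  0  0  0  0  0  0  0  0
 1  0  1  1  1  1  1  1  1  1
 0  0  1  1  1  1  1  1  2  2
 1  0  1  2  2  2  2  2  2  2
 1  0  1  2  3  3  3  3  3  3
 1  0  1  2  3  4  4  4  4  4
 1  0  1  2  3  4  5  5  5  5
 0  0  1  2  3  4  5  5  6  6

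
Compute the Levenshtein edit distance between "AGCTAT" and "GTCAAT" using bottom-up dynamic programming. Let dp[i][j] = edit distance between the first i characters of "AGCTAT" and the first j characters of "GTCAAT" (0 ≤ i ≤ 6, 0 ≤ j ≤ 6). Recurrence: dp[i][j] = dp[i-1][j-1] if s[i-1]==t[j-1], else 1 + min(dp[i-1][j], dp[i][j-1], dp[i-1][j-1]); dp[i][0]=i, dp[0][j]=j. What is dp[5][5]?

   ''  G  T  C  A  A  T
''  0  1  2  3  4  5  6
 A  1  1  2  3  3  4  5
 G  2  1  2  3  4  4  5
 C  3  2  2  2  3  4  5
 T  4  3  2  3  3  4  4
 A  5  4  3  3  3  3  4
 T  6  5  4  4  4  4  3

3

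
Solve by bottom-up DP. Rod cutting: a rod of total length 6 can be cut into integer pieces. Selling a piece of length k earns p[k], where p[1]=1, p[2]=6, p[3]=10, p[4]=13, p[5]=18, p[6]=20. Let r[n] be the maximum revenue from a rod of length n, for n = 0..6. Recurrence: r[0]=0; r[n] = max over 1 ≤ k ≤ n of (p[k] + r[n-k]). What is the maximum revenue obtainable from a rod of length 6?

   n    0    1    2    3    4    5    6
r[n]    0    1    6   10   13   18   20

20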